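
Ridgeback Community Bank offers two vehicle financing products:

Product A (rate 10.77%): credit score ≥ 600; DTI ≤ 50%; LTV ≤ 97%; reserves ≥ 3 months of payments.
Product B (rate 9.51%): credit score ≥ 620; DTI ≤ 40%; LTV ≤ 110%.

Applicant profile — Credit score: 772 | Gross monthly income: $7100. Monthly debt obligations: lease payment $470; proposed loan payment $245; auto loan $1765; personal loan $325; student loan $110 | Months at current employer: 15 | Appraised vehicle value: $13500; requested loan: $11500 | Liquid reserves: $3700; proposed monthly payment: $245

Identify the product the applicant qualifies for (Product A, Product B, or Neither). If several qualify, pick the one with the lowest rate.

Total debts = (470 + 245 + 1,765 + 325 + 110) = 2,915; DTI = 2,915/7,100 = 41.1%.
LTV = 11,500/13,500 = 85.2%.
Reserves = 3,700/245 = 15.1 months.
Product A: score 772 ≥ 600; DTI 41.1% ≤ 50%; LTV 85.2% ≤ 97%; reserves 15.1 ≥ 3 mo → qualifies.
Product B: score 772 ≥ 620; DTI 41.1% > 40%; LTV 85.2% ≤ 110% → does not qualify.

Product A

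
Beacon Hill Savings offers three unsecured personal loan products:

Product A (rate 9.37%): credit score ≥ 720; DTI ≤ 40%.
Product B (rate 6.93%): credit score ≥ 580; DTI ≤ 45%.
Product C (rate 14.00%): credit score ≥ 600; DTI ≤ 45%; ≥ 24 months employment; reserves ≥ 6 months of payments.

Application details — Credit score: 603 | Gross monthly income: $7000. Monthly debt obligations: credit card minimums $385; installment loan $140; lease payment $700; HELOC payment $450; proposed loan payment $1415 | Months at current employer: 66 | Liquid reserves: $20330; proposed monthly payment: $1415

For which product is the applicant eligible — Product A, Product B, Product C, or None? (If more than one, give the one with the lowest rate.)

Product B

Total debts = (385 + 140 + 700 + 450 + 1,415) = 3,090; DTI = 3,090/7,000 = 44.1%.
Reserves = 20,330/1,415 = 14.4 months.
Product A: score 603 < 720; DTI 44.1% > 40% → does not qualify.
Product B: score 603 ≥ 580; DTI 44.1% ≤ 45% → qualifies.
Product C: score 603 ≥ 600; DTI 44.1% ≤ 45%; employment 66 ≥ 24 mo; reserves 14.4 ≥ 6 mo → qualifies.
Qualifying: Product B, Product C. Lowest rate is 6.93% → Product B.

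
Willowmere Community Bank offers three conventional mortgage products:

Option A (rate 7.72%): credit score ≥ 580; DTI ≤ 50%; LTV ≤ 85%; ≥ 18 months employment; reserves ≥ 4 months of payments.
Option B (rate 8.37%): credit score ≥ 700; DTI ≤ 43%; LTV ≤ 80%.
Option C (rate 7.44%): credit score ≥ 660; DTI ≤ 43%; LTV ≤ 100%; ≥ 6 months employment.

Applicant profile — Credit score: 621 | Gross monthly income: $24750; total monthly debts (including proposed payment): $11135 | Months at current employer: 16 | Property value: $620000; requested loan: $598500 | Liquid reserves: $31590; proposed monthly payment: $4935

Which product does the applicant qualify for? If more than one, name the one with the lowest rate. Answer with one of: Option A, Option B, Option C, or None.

None

DTI = 11,135/24,750 = 45%.
LTV = 598,500/620,000 = 96.5%.
Reserves = 31,590/4,935 = 6.4 months.
Option A: score 621 ≥ 580; DTI 45% ≤ 50%; LTV 96.5% > 85%; employment 16 < 18 mo; reserves 6.4 ≥ 4 mo → does not qualify.
Option B: score 621 < 700; DTI 45% > 43%; LTV 96.5% > 80% → does not qualify.
Option C: score 621 < 660; DTI 45% > 43%; LTV 96.5% ≤ 100%; employment 16 ≥ 6 mo → does not qualify.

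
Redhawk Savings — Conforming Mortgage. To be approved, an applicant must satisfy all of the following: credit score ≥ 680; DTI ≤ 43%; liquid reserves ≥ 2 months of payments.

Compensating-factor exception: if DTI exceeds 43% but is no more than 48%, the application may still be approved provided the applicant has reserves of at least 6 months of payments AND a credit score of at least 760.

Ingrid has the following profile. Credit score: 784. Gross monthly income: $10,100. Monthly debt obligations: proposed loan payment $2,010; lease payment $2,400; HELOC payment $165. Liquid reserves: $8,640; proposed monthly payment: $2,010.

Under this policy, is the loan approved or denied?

Denied

Credit score 784 ≥ 680 (meets base)
Total debts = (2,010 + 2,400 + 165) = 4,575. DTI = 4,575/10,100 = 45.3% > 43% — standard DTI limit exceeded.
Reserves = 8,640/2,010 = 4.3 months ≥ 2
DTI 45.3% is within the 43%–48% exception band; checking compensating factors.
Reserves 4.3 < 6 months; credit score 784 ≥ 760.
Compensating-factor requirement not fully met.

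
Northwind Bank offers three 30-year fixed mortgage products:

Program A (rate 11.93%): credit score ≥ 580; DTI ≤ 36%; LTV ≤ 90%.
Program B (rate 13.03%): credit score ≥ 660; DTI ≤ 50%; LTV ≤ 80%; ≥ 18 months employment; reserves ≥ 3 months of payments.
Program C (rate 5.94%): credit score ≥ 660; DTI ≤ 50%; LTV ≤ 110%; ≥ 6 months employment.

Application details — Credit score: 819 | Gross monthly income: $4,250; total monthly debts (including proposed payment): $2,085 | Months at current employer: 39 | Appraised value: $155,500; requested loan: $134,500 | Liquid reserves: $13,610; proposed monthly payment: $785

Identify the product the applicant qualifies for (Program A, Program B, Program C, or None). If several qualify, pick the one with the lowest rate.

DTI = 2,085/4,250 = 49.1%.
LTV = 134,500/155,500 = 86.5%.
Reserves = 13,610/785 = 17.3 months.
Program A: score 819 ≥ 580; DTI 49.1% > 36%; LTV 86.5% ≤ 90% → does not qualify.
Program B: score 819 ≥ 660; DTI 49.1% ≤ 50%; LTV 86.5% > 80%; employment 39 ≥ 18 mo; reserves 17.3 ≥ 3 mo → does not qualify.
Program C: score 819 ≥ 660; DTI 49.1% ≤ 50%; LTV 86.5% ≤ 110%; employment 39 ≥ 6 mo → qualifies.

Program C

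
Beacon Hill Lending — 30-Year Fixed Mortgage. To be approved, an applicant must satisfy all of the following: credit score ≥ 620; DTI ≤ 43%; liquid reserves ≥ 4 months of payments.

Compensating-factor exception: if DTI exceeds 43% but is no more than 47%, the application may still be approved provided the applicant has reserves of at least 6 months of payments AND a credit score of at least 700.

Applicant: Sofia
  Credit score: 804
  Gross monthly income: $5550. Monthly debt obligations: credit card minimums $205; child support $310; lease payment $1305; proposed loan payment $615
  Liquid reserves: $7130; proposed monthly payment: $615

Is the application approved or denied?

Credit score 804 ≥ 620 (meets base)
Total debts = (205 + 310 + 1,305 + 615) = 2,435. DTI = 2,435/5,550 = 43.9% > 43% — standard DTI limit exceeded.
Reserves = 7,130/615 = 11.6 months ≥ 4
43.9% falls in the override range (43%–47%), so the compensating-factor test applies.
Override check — reserves: 11.6 mo (ok); score: 804 (ok).
Both compensating conditions met → exception applies.

Approved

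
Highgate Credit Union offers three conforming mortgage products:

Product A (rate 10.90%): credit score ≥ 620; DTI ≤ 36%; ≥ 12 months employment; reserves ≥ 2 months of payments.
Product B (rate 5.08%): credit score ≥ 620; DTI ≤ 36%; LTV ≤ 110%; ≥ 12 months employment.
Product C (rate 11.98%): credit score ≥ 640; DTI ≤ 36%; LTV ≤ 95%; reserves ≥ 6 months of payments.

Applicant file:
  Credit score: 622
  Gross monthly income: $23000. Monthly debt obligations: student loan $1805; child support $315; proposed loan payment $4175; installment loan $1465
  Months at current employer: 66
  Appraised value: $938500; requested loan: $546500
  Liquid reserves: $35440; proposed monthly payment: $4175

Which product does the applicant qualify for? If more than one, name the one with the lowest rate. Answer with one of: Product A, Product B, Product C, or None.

Total debts = (1,805 + 315 + 4,175 + 1,465) = 7,760; DTI = 7,760/23,000 = 33.7%.
LTV = 546,500/938,500 = 58.2%.
Reserves = 35,440/4,175 = 8.5 months.
Product A: score 622 ≥ 620; DTI 33.7% ≤ 36%; employment 66 ≥ 12 mo; reserves 8.5 ≥ 2 mo → qualifies.
Product B: score 622 ≥ 620; DTI 33.7% ≤ 36%; LTV 58.2% ≤ 110%; employment 66 ≥ 12 mo → qualifies.
Product C: score 622 < 640; DTI 33.7% ≤ 36%; LTV 58.2% ≤ 95%; reserves 8.5 ≥ 6 mo → does not qualify.
Qualifying: Product A, Product B. Lowest rate is 5.08% → Product B.

Product B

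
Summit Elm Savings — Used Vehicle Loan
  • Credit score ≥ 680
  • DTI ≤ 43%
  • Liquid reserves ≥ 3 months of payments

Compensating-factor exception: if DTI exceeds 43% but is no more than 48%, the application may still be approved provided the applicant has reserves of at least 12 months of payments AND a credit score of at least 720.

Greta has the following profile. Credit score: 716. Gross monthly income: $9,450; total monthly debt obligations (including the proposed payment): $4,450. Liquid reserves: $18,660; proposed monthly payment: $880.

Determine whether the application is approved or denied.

Denied

Credit score 716 ≥ 680 (meets base)
DTI = 4,450/9,450 = 47.1% > 43% — standard DTI limit exceeded.
Reserves: 18,660 ÷ 880 = 21.2 months (meets 3-month minimum)
47.1% falls in the override range (43%–48%), so the compensating-factor test applies.
Reserves 21.2 ≥ 12 months; credit score 716 < 720.
Compensating-factor requirement not fully met.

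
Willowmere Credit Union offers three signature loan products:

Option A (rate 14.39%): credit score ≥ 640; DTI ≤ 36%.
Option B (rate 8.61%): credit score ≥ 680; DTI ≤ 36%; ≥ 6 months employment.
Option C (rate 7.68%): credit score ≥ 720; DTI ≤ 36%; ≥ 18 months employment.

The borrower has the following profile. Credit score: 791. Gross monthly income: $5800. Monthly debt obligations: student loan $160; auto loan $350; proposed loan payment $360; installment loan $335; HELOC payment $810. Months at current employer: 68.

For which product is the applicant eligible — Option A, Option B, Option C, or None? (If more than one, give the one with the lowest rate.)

Option C

Total debts = (160 + 350 + 360 + 335 + 810) = 2,015; DTI = 2,015/5,800 = 34.7%.
Option A: score 791 ≥ 640; DTI 34.7% ≤ 36% → qualifies.
Option B: score 791 ≥ 680; DTI 34.7% ≤ 36%; employment 68 ≥ 6 mo → qualifies.
Option C: score 791 ≥ 720; DTI 34.7% ≤ 36%; employment 68 ≥ 18 mo → qualifies.
Qualifying: Option A, Option B, Option C. Lowest rate is 7.68% → Option C.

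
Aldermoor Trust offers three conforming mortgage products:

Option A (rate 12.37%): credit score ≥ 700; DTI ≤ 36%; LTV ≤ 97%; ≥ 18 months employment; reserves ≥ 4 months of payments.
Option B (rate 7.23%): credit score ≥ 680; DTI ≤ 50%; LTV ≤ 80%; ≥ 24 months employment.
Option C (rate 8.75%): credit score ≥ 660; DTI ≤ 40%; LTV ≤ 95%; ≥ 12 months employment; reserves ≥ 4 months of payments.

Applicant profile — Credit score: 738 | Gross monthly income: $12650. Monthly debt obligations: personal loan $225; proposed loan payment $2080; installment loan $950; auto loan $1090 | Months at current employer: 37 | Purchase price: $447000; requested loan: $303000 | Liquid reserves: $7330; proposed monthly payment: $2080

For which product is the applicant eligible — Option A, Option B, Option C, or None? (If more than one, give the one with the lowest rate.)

Total debts = (225 + 2,080 + 950 + 1,090) = 4,345; DTI = 4,345/12,650 = 34.3%.
LTV = 303,000/447,000 = 67.8%.
Reserves = 7,330/2,080 = 3.5 months.
Option A: score 738 ≥ 700; DTI 34.3% ≤ 36%; LTV 67.8% ≤ 97%; employment 37 ≥ 18 mo; reserves 3.5 < 4 mo → does not qualify.
Option B: score 738 ≥ 680; DTI 34.3% ≤ 50%; LTV 67.8% ≤ 80%; employment 37 ≥ 24 mo → qualifies.
Option C: score 738 ≥ 660; DTI 34.3% ≤ 40%; LTV 67.8% ≤ 95%; employment 37 ≥ 12 mo; reserves 3.5 < 4 mo → does not qualify.

Option B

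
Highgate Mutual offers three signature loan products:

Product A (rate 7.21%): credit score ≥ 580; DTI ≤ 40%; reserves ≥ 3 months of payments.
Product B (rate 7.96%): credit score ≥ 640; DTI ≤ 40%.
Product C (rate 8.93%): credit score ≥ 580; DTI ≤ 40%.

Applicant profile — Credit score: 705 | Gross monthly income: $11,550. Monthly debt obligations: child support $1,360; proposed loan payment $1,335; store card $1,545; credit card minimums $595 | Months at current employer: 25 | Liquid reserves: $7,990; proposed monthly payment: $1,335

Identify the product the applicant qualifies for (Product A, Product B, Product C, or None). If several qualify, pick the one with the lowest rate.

Total debts = (1,360 + 1,335 + 1,545 + 595) = 4,835; DTI = 4,835/11,550 = 41.9%.
Reserves = 7,990/1,335 = 6.0 months.
Product A: score 705 ≥ 580; DTI 41.9% > 40%; reserves 6.0 ≥ 3 mo → does not qualify.
Product B: score 705 ≥ 640; DTI 41.9% > 40% → does not qualify.
Product C: score 705 ≥ 580; DTI 41.9% > 40% → does not qualify.

None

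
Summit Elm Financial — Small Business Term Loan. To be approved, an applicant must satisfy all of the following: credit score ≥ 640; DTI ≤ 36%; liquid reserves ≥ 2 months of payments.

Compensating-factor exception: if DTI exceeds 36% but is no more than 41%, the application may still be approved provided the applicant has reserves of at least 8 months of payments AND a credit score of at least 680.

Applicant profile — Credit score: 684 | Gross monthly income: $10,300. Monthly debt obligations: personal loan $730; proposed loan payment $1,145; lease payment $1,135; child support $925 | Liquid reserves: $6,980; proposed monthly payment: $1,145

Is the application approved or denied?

Credit score 684 ≥ 640 (meets base)
Total debts = (730 + 1,145 + 1,135 + 925) = 3,935. DTI = 3,935/10,300 = 38.2% > 36% — standard DTI limit exceeded.
Reserves: 6,980 ÷ 1,145 = 6.1 months (meets 2-month minimum)
DTI 38.2% is within the 36%–41% exception band; checking compensating factors.
Reserves 6.1 < 8 months; credit score 684 ≥ 680.
Compensating-factor requirement not fully met.

Denied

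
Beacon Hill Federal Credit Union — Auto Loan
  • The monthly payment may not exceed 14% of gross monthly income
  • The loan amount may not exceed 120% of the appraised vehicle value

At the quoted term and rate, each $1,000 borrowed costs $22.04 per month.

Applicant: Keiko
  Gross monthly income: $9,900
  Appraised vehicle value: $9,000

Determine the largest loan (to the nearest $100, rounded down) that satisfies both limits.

$10,800

Payment cap: 14% × $9,900 = $1,386/month.
At $22.04 per $1,000, that supports 1,386/22.04 × 1,000 ≈ $62,885 → $62,800.
LTV cap: 120% × $9,000 = $10,800 → $10,800.
Binding constraint: loan-to-value.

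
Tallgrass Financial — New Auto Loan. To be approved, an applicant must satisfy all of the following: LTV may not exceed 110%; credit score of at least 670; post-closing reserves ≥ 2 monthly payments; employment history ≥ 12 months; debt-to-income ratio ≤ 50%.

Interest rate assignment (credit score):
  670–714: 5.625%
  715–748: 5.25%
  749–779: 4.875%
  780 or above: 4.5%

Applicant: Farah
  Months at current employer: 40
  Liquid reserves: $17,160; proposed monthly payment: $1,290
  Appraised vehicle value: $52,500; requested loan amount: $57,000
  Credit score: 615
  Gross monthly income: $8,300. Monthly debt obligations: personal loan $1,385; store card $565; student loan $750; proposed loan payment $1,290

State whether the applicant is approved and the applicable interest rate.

Credit score 615 < 670 (below minimum)
Reserves = 17,160/1,290 = 13.3 months ≥ 2
LTV: 57,000 ÷ 52,500 = 108.6%, within 110% cap
Employment 40 ≥ 12 months
Total monthly debts = (1,385 + 565 + 750 + 1,290) = 3,990. Debt-to-income = 3,990/8,300 = 48.1% — meets 50% limit
Not all requirements met → denied.

Denied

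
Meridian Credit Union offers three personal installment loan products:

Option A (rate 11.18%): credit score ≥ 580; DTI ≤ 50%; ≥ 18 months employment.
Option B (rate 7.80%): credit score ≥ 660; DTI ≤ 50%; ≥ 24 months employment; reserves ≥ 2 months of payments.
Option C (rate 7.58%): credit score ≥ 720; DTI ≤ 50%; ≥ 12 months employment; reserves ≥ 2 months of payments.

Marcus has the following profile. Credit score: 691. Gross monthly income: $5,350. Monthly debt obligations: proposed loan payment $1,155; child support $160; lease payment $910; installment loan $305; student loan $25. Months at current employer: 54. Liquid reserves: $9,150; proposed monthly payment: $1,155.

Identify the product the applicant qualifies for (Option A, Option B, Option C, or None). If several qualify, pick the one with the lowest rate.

Total debts = (1,155 + 160 + 910 + 305 + 25) = 2,555; DTI = 2,555/5,350 = 47.8%.
Reserves = 9,150/1,155 = 7.9 months.
Option A: score 691 ≥ 580; DTI 47.8% ≤ 50%; employment 54 ≥ 18 mo → qualifies.
Option B: score 691 ≥ 660; DTI 47.8% ≤ 50%; employment 54 ≥ 24 mo; reserves 7.9 ≥ 2 mo → qualifies.
Option C: score 691 < 720; DTI 47.8% ≤ 50%; employment 54 ≥ 12 mo; reserves 7.9 ≥ 2 mo → does not qualify.
Qualifying: Option A, Option B. Lowest rate is 7.80% → Option B.

Option B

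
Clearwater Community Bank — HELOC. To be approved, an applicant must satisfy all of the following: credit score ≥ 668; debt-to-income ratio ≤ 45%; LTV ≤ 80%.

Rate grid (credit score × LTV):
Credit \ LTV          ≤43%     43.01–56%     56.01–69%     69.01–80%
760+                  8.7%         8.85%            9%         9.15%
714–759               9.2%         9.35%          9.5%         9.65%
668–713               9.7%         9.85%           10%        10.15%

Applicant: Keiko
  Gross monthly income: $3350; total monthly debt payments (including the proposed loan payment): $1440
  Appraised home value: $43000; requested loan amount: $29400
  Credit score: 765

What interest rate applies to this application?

Credit score 765 ≥ 668; DTI: 1,440 ÷ 3,350 = 43%, within the 45% cap
Loan-to-value = 29,400/43,000 = 68.4% — pass (80% max)
Score 765 is in the 760+ band; LTV 68.4% is in the 56.01–69% band → 9%.

9%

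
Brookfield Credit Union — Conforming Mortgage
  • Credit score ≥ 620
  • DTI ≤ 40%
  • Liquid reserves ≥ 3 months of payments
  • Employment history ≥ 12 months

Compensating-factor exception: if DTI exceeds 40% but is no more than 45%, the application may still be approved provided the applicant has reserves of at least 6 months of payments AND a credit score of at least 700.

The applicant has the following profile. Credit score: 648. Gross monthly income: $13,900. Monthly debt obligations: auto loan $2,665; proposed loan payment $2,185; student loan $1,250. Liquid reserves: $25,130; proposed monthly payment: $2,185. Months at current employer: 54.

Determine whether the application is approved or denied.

Denied

Credit score 648 ≥ 620 (meets base)
Total debts = (2,665 + 2,185 + 1,250) = 6,100. DTI = 6,100/13,900 = 43.9% > 40% — standard DTI limit exceeded.
Reserves = 25,130/2,185 = 11.5 months ≥ 3
Employment 54 ≥ 12 months
DTI 43.9% is within the 40%–45% exception band; checking compensating factors.
Reserves 11.5 ≥ 6 months; credit score 648 < 700.
Compensating-factor requirement not fully met.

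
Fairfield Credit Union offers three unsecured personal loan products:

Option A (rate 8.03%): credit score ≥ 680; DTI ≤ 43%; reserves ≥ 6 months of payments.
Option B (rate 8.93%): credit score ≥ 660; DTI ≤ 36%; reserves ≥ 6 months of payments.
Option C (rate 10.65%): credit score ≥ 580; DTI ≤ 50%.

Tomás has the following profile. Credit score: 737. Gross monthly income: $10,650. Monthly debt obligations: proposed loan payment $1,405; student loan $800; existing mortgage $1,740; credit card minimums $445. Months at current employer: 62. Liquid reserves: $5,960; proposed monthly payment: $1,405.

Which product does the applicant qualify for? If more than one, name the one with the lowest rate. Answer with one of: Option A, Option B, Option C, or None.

Total debts = (1,405 + 800 + 1,740 + 445) = 4,390; DTI = 4,390/10,650 = 41.2%.
Reserves = 5,960/1,405 = 4.2 months.
Option A: score 737 ≥ 680; DTI 41.2% ≤ 43%; reserves 4.2 < 6 mo → does not qualify.
Option B: score 737 ≥ 660; DTI 41.2% > 36%; reserves 4.2 < 6 mo → does not qualify.
Option C: score 737 ≥ 580; DTI 41.2% ≤ 50% → qualifies.

Option C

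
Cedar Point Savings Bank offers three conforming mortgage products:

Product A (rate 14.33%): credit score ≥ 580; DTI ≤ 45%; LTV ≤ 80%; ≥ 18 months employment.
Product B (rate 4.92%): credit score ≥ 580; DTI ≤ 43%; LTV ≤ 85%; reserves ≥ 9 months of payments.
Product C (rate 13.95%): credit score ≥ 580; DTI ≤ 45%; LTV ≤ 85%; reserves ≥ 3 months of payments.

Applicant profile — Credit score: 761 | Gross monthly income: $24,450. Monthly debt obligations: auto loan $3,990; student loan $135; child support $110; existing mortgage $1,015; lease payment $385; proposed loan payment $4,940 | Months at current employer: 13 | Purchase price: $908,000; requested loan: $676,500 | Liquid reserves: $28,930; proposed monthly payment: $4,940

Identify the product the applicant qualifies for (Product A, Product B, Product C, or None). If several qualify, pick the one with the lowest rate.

Product C

Total debts = (3,990 + 135 + 110 + 1,015 + 385 + 4,940) = 10,575; DTI = 10,575/24,450 = 43.3%.
LTV = 676,500/908,000 = 74.5%.
Reserves = 28,930/4,940 = 5.9 months.
Product A: score 761 ≥ 580; DTI 43.3% ≤ 45%; LTV 74.5% ≤ 80%; employment 13 < 18 mo → does not qualify.
Product B: score 761 ≥ 580; DTI 43.3% > 43%; LTV 74.5% ≤ 85%; reserves 5.9 < 9 mo → does not qualify.
Product C: score 761 ≥ 580; DTI 43.3% ≤ 45%; LTV 74.5% ≤ 85%; reserves 5.9 ≥ 3 mo → qualifies.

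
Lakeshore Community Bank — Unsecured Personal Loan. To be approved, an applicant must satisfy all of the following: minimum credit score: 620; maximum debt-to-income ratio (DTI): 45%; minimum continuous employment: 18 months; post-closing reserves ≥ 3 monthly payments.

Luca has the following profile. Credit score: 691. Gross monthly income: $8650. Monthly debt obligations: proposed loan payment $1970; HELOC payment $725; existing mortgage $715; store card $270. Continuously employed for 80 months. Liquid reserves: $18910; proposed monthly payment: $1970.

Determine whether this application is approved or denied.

Approved

Credit score 691 ≥ 620 (meets)
Total monthly debts = (1,970 + 725 + 715 + 270) = 3,680. DTI = 3,680/8,650 = 42.5% ≤ 45%
Employment 80 ≥ 18 months
Reserves = 18,910/1,970 = 9.6 months ≥ 3
All criteria satisfied.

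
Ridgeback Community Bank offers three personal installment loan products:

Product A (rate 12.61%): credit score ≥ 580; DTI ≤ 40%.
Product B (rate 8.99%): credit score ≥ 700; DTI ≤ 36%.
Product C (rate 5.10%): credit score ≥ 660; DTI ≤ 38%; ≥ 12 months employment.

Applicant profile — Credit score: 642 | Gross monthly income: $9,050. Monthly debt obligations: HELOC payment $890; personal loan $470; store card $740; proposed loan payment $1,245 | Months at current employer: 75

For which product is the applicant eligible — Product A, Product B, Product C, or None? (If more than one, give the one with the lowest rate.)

Total debts = (890 + 470 + 740 + 1,245) = 3,345; DTI = 3,345/9,050 = 37%.
Product A: score 642 ≥ 580; DTI 37% ≤ 40% → qualifies.
Product B: score 642 < 700; DTI 37% > 36% → does not qualify.
Product C: score 642 < 660; DTI 37% ≤ 38%; employment 75 ≥ 12 mo → does not qualify.

Product A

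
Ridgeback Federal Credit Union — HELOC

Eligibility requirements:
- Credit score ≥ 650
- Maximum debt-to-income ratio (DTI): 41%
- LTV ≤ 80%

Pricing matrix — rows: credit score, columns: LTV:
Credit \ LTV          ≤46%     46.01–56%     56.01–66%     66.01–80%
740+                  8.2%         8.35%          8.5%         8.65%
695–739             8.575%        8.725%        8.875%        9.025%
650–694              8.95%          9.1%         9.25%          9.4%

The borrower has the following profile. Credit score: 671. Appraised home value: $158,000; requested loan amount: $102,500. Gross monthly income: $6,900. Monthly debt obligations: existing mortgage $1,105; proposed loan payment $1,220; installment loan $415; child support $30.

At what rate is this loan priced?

Credit score 671 ≥ 650; Total monthly debts = (1,105 + 1,220 + 415 + 30) = 2,770. DTI = 2,770/6,900 = 40.1% ≤ 41%
LTV: 102,500 ÷ 158,000 = 64.9%, within 80% cap
Credit 671 → row 650–694; LTV 64.9% → column 56.01–66%. Grid cell → 9.25%.

9.25%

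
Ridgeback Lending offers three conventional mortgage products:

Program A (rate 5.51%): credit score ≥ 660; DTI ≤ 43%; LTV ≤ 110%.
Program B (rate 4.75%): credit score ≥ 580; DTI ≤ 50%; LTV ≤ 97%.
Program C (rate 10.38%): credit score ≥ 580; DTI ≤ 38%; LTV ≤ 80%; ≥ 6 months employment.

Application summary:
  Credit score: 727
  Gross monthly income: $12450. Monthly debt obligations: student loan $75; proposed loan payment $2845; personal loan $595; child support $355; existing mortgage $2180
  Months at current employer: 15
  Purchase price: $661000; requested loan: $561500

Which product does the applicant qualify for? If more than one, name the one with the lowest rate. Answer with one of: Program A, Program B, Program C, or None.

Total debts = (75 + 2,845 + 595 + 355 + 2,180) = 6,050; DTI = 6,050/12,450 = 48.6%.
LTV = 561,500/661,000 = 84.9%.
Program A: score 727 ≥ 660; DTI 48.6% > 43%; LTV 84.9% ≤ 110% → does not qualify.
Program B: score 727 ≥ 580; DTI 48.6% ≤ 50%; LTV 84.9% ≤ 97% → qualifies.
Program C: score 727 ≥ 580; DTI 48.6% > 38%; LTV 84.9% > 80%; employment 15 ≥ 6 mo → does not qualify.

Program B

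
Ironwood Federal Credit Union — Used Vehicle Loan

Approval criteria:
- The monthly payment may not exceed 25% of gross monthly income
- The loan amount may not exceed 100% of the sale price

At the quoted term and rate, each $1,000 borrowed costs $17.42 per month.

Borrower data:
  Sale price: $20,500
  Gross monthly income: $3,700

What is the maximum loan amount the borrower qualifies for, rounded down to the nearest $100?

Payment cap: 25% × $3,700 = $925/month.
At $17.42 per $1,000, that supports 925/17.42 × 1,000 ≈ $53,099 → $53,000.
LTV cap: 100% × $20,500 = $20,500 → $20,500.
Binding constraint: loan-to-value.

$20,500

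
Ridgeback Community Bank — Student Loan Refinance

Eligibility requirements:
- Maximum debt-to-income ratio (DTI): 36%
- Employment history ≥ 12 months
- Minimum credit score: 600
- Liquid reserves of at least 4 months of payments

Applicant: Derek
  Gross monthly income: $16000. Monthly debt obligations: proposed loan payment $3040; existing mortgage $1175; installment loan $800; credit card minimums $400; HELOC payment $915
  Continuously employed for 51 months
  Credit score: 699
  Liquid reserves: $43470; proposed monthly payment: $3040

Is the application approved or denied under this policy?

Denied

Total monthly debts = (3,040 + 1,175 + 800 + 400 + 915) = 6,330. DTI: 6,330 ÷ 16,000 = 39.6%, exceeds the 36% cap
Employment 51 ≥ 12 months
Credit score 699 ≥ 600 (meets)
Reserves = 43,470/3,040 = 14.3 months ≥ 4
Fails on DTI.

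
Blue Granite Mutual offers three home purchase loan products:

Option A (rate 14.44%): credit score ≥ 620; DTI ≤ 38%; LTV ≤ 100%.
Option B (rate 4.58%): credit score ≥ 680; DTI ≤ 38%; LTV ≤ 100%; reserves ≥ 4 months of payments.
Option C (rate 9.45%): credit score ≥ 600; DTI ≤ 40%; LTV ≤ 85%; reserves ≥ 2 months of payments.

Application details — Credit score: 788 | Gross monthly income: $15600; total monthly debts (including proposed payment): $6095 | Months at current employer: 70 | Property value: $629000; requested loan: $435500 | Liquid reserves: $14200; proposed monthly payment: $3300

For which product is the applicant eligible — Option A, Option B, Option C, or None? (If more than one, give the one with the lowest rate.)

DTI = 6,095/15,600 = 39.1%.
LTV = 435,500/629,000 = 69.2%.
Reserves = 14,200/3,300 = 4.3 months.
Option A: score 788 ≥ 620; DTI 39.1% > 38%; LTV 69.2% ≤ 100% → does not qualify.
Option B: score 788 ≥ 680; DTI 39.1% > 38%; LTV 69.2% ≤ 100%; reserves 4.3 ≥ 4 mo → does not qualify.
Option C: score 788 ≥ 600; DTI 39.1% ≤ 40%; LTV 69.2% ≤ 85%; reserves 4.3 ≥ 2 mo → qualifies.

Option C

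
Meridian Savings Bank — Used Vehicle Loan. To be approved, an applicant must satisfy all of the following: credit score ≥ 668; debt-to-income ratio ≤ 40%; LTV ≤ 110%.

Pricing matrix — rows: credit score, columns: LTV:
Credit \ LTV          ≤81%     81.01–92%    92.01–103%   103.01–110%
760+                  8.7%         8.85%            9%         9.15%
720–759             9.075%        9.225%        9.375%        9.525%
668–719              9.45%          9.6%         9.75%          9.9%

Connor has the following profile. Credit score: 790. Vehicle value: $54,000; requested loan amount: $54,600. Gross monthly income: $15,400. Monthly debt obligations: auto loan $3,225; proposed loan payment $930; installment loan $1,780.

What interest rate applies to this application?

9%

Credit score 790 ≥ 668; Total monthly debts = (3,225 + 930 + 1,780) = 5,935. DTI = 5,935/15,400 = 38.5% ≤ 40%
LTV = 54,600/54,000 = 101.1% ≤ 110%
Score 790 is in the 760+ band; LTV 101.1% is in the 92.01–103% band → 9%.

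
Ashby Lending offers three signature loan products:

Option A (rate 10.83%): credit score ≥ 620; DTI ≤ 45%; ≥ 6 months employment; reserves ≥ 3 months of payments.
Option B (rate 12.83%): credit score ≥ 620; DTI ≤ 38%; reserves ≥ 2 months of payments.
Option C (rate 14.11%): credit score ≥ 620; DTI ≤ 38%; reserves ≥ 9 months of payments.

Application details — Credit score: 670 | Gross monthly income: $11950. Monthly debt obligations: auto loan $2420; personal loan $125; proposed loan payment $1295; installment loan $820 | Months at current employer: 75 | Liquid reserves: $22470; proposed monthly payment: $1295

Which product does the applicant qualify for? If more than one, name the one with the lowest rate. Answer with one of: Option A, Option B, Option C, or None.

Total debts = (2,420 + 125 + 1,295 + 820) = 4,660; DTI = 4,660/11,950 = 39%.
Reserves = 22,470/1,295 = 17.4 months.
Option A: score 670 ≥ 620; DTI 39% ≤ 45%; employment 75 ≥ 6 mo; reserves 17.4 ≥ 3 mo → qualifies.
Option B: score 670 ≥ 620; DTI 39% > 38%; reserves 17.4 ≥ 2 mo → does not qualify.
Option C: score 670 ≥ 620; DTI 39% > 38%; reserves 17.4 ≥ 9 mo → does not qualify.

Option A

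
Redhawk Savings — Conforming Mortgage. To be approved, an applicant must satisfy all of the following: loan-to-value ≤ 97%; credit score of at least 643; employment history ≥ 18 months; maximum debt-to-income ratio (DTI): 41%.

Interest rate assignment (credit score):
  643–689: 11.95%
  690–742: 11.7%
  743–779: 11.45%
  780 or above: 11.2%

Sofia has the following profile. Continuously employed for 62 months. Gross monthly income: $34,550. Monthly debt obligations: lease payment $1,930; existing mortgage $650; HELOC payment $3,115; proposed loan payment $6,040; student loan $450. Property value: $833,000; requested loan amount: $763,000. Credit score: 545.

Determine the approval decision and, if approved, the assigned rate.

Denied

Credit score 545 < 643 (below minimum)
LTV: 763,000 ÷ 833,000 = 91.6%, within 97% cap
Total monthly debts = (1,930 + 650 + 3,115 + 6,040 + 450) = 12,185. Debt-to-income = 12,185/34,550 = 35.3% — meets 41% limit
Employment 62 ≥ 18 months
Not all requirements met → denied.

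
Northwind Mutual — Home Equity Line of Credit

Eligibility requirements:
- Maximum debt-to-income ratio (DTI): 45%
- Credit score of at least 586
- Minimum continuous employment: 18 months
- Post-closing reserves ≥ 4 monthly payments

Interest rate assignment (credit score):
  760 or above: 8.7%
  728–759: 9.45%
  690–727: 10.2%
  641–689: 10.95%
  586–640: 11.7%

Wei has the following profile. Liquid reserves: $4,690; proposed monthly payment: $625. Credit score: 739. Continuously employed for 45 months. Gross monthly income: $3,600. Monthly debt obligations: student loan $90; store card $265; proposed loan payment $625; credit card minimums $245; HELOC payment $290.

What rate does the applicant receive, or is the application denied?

Approved at 9.45%

Credit score 739 ≥ 586 (meets minimum)
Reserves = 4,690/625 = 7.5 months ≥ 4
Employment 45 ≥ 18 months
Total monthly debts = (90 + 265 + 625 + 245 + 290) = 1,515. DTI: 1,515 ÷ 3,600 = 42.1%, within the 45% cap
All requirements met. Score 739 falls in the 728–759 tier → 9.45%.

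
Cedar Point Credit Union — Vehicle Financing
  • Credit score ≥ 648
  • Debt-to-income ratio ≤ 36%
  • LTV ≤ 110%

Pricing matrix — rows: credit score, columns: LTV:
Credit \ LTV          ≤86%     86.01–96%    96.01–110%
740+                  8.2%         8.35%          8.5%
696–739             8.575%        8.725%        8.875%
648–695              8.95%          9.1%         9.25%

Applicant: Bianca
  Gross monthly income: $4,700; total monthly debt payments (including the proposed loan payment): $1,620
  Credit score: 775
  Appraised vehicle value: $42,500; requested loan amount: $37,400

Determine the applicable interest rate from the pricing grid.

Credit score 775 ≥ 648; Debt-to-income = 1,620/4,700 = 34.5% — meets 36% limit
LTV = 37,400/42,500 = 88% ≤ 110%
Credit 775 → row 740+; LTV 88% → column 86.01–96%. Grid cell → 8.35%.

8.35%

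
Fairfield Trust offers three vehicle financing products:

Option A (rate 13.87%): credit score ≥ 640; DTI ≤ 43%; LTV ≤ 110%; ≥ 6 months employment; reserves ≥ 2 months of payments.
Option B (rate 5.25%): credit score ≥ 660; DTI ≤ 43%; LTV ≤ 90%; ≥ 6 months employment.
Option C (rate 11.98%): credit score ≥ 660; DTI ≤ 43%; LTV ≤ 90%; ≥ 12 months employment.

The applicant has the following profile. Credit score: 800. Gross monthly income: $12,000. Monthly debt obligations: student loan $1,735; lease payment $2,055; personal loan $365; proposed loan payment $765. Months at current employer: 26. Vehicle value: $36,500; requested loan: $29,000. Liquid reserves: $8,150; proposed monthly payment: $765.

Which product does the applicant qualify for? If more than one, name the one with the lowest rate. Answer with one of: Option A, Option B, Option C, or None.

Option B

Total debts = (1,735 + 2,055 + 365 + 765) = 4,920; DTI = 4,920/12,000 = 41%.
LTV = 29,000/36,500 = 79.5%.
Reserves = 8,150/765 = 10.7 months.
Option A: score 800 ≥ 640; DTI 41% ≤ 43%; LTV 79.5% ≤ 110%; employment 26 ≥ 6 mo; reserves 10.7 ≥ 2 mo → qualifies.
Option B: score 800 ≥ 660; DTI 41% ≤ 43%; LTV 79.5% ≤ 90%; employment 26 ≥ 6 mo → qualifies.
Option C: score 800 ≥ 660; DTI 41% ≤ 43%; LTV 79.5% ≤ 90%; employment 26 ≥ 12 mo → qualifies.
Qualifying: Option A, Option B, Option C. Lowest rate is 5.25% → Option B.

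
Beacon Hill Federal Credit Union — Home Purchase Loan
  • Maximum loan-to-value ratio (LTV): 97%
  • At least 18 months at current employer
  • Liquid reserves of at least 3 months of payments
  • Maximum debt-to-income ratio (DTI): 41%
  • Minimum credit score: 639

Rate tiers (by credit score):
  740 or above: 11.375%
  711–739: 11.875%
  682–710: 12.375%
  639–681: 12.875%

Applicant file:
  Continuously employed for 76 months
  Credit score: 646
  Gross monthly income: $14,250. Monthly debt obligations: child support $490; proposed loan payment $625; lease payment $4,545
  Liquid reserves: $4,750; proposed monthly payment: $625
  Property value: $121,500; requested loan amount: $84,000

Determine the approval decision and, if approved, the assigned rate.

Approved at 12.875%

Credit score 646 ≥ 639 (meets minimum)
Loan-to-value = 84,000/121,500 = 69.1% — pass (97% max)
Employment 76 ≥ 18 months
Total monthly debts = (490 + 625 + 4,545) = 5,660. DTI = 5,660/14,250 = 39.7% ≤ 41%
Reserves = 4,750/625 = 7.6 months ≥ 3
All requirements met. Score 646 falls in the 639–681 tier → 12.875%.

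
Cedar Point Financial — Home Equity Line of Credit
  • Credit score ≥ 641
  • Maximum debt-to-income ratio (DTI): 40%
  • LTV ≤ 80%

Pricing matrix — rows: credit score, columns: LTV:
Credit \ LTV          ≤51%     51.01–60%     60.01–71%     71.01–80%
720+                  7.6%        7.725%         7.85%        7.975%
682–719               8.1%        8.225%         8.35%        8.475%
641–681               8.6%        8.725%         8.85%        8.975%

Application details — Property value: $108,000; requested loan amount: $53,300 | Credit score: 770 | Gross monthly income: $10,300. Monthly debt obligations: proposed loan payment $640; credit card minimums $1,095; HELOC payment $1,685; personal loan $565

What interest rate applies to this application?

Credit score 770 ≥ 641; Total monthly debts = (640 + 1,095 + 1,685 + 565) = 3,985. DTI: 3,985 ÷ 10,300 = 38.7%, within the 40% cap
LTV = 53,300/108,000 = 49.4% ≤ 80%
Credit 770 → row 720+; LTV 49.4% → column ≤51%. Grid cell → 7.6%.

7.6%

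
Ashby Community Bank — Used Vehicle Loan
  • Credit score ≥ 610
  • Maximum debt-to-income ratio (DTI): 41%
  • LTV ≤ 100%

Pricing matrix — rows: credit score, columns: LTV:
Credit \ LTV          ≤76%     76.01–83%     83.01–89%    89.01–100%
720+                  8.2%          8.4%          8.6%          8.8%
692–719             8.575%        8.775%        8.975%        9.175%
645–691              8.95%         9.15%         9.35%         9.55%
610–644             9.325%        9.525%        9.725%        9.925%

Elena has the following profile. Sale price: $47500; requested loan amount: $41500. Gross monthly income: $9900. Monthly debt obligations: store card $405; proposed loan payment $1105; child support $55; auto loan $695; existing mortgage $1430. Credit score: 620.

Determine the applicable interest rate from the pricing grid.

Credit score 620 ≥ 610; Total monthly debts = (405 + 1,105 + 55 + 695 + 1,430) = 3,690. DTI: 3,690 ÷ 9,900 = 37.3%, within the 41% cap
LTV = 41,500/47,500 = 87.4% ≤ 100%
Credit 620 → row 610–644; LTV 87.4% → column 83.01–89%. Grid cell → 9.725%.

9.725%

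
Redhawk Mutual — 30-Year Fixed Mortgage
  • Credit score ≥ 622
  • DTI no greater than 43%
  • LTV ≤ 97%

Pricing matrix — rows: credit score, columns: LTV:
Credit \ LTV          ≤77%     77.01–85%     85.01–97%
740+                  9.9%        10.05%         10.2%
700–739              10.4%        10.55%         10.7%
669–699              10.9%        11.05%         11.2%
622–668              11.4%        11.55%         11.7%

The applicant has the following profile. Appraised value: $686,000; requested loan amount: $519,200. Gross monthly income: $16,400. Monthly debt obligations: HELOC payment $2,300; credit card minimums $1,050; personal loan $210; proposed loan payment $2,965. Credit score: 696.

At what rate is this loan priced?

10.9%

Credit score 696 ≥ 622; Total monthly debts = (2,300 + 1,050 + 210 + 2,965) = 6,525. DTI = 6,525/16,400 = 39.8% ≤ 43%
LTV = 519,200/686,000 = 75.7% ≤ 97%
Credit 696 → row 669–699; LTV 75.7% → column ≤77%. Grid cell → 10.9%.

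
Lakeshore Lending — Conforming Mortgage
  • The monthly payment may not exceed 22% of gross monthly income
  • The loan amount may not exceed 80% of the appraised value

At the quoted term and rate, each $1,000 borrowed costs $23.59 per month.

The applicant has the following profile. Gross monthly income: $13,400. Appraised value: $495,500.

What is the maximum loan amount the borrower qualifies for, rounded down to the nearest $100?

Payment cap: 22% × $13,400 = $2,948/month.
At $23.59 per $1,000, that supports 2,948/23.59 × 1,000 ≈ $124,968 → $124,900.
LTV cap: 80% × $495,500 = $396,400 → $396,400.
Binding constraint: payment-to-income.

$124,900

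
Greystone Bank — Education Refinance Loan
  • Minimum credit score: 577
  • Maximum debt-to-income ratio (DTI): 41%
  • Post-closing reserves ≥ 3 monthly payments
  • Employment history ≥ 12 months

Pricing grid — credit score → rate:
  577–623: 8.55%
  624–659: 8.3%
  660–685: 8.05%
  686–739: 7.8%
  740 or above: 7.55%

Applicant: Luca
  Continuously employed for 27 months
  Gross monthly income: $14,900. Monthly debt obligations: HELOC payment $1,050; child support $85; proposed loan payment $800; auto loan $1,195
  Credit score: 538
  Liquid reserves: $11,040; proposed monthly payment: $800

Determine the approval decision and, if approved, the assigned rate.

Denied

Credit score 538 < 577 (below minimum)
Employment 27 ≥ 12 months
Total monthly debts = (1,050 + 85 + 800 + 1,195) = 3,130. Debt-to-income = 3,130/14,900 = 21% — meets 41% limit
Reserves: 11,040 ÷ 800 = 13.8 months (meets 3-month minimum)
Not all requirements met → denied.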